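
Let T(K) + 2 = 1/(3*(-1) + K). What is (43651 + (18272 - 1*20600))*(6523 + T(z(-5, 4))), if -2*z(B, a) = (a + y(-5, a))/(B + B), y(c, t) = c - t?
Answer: 3502909387/13 ≈ 2.6945e+8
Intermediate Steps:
z(B, a) = 5/(4*B) (z(B, a) = -(a + (-5 - a))/(2*(B + B)) = -(-5)/(2*(2*B)) = -(-5)*1/(2*B)/2 = -(-5)/(4*B) = 5/(4*B))
T(K) = -2 + 1/(-3 + K) (T(K) = -2 + 1/(3*(-1) + K) = -2 + 1/(-3 + K))
(43651 + (18272 - 1*20600))*(6523 + T(z(-5, 4))) = (43651 + (18272 - 1*20600))*(6523 + (7 - 5/(2*(-5)))/(-3 + (5/4)/(-5))) = (43651 + (18272 - 20600))*(6523 + (7 - 5*(-1)/(2*5))/(-3 + (5/4)*(-1/5))) = (43651 - 2328)*(6523 + (7 - 2*(-1/4))/(-3 - 1/4)) = 41323*(6523 + (7 + 1/2)/(-13/4)) = 41323*(6523 - 4/13*15/2) = 41323*(6523 - 30/13) = 41323*(84769/13) = 3502909387/13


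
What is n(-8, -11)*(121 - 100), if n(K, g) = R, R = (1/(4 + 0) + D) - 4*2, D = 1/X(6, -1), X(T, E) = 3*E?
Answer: -679/4 ≈ -169.75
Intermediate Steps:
D = -1/3 (D = 1/(3*(-1)) = 1/(-3) = -1/3 ≈ -0.33333)
R = -97/12 (R = (1/(4 + 0) - 1/3) - 4*2 = (1/4 - 1/3) - 8 = -1/12 - 8 = -97/12 ≈ -8.0833)
n(K, g) = -97/12
n(-8, -11)*(121 - 100) = -97*(121 - 100)/12 = -97/12*21 = -679/4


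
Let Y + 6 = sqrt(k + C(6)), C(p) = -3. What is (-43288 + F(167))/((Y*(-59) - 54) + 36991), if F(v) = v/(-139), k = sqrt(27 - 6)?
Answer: -6017199/(139*(37291 - 59*sqrt(-3 + sqrt(21)))) ≈ -1.1632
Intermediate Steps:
k = sqrt(21) ≈ 4.5826
Y = -6 + sqrt(-3 + sqrt(21)) (Y = -6 + sqrt(sqrt(21) - 3) = -6 + sqrt(-3 + sqrt(21)) ≈ -4.7420)
F(v) = -v/139 (F(v) = v*(-1/139) = -v/139)
(-43288 + F(167))/((Y*(-59) - 54) + 36991) = (-43288 - 1/139*167)/(((-6 + sqrt(-3 + sqrt(21)))*(-59) - 54) + 36991) = (-43288 - 167/139)/(((354 - 59*sqrt(-3 + sqrt(21))) - 54) + 36991) = -6017199/(139*((300 - 59*sqrt(-3 + sqrt(21))) + 36991)) = -6017199/(139*(37291 - 59*sqrt(-3 + sqrt(21))))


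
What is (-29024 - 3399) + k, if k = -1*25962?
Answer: -58385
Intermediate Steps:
k = -25962
(-29024 - 3399) + k = (-29024 - 3399) - 25962 = -32423 - 25962 = -58385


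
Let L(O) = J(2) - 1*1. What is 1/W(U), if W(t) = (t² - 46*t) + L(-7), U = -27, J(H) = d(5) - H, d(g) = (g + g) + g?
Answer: 1/1983 ≈ 0.00050429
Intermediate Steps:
d(g) = 3*g (d(g) = 2*g + g = 3*g)
J(H) = 15 - H (J(H) = 3*5 - H = 15 - H)
L(O) = 12 (L(O) = (15 - 1*2) - 1*1 = (15 - 2) - 1 = 13 - 1 = 12)
W(t) = 12 + t² - 46*t (W(t) = (t² - 46*t) + 12 = 12 + t² - 46*t)
1/W(U) = 1/(12 + (-27)² - 46*(-27)) = 1/(12 + 729 + 1242) = 1/1983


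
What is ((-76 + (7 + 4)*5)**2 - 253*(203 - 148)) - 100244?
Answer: -113718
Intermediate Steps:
((-76 + (7 + 4)*5)**2 - 253*(203 - 148)) - 100244 = ((-76 + 11*5)**2 - 253*55) - 100244 = ((-76 + 55)**2 - 13915) - 100244 = ((-21)**2 - 13915) - 100244 = (441 - 13915) - 100244 = -13474 - 100244 = -113718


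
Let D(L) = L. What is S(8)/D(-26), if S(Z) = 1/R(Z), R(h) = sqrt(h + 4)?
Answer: -sqrt(3)/156 ≈ -0.011103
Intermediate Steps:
R(h) = sqrt(4 + h)
S(Z) = 1/sqrt(4 + Z) (S(Z) = 1/(sqrt(4 + Z)) = 1/sqrt(4 + Z))
S(8)/D(-26) = 1/(sqrt(4 + 8)*(-26)) = -1/26/sqrt(12) = (sqrt(3)/6)*(-1/26) = -sqrt(3)/156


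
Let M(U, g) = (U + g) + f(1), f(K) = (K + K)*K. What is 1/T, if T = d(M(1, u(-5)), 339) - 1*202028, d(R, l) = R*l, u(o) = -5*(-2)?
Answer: -1/197621 ≈ -5.0602e-6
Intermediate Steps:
f(K) = 2*K² (f(K) = (2*K)*K = 2*K²)
u(o) = 10
M(U, g) = 2 + U + g (M(U, g) = (U + g) + 2*1² = (U + g) + 2*1 = (U + g) + 2 = 2 + U + g)
T = -197621 (T = (2 + 1 + 10)*339 - 1*202028 = 13*339 - 202028 = 4407 - 202028 = -197621)
1/T = 1/(-197621) = -1/197621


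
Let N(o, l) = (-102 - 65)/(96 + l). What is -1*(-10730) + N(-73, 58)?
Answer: 1652253/154 ≈ 10729.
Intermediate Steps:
N(o, l) = -167/(96 + l)
-1*(-10730) + N(-73, 58) = -1*(-10730) - 167/(96 + 58) = 10730 - 167/154 = 1652253/154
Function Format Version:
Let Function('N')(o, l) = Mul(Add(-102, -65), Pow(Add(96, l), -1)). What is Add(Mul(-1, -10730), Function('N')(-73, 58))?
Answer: Rational(1652253, 154) ≈ 10729.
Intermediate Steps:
Function('N')(o, l) = Mul(-167, Pow(Add(96, l), -1))
Add(Mul(-1, -10730), Function('N')(-73, 58)) = Add(Mul(-1, -10730), Mul(-167, Pow(Add(96, 58), -1))) = Add(10730, Mul(-167, Pow(154, -1))) = Add(10730, Mul(-167, Rational(1, 154))) = Add(10730, Rational(-167, 154)) = Rational(1652253, 154)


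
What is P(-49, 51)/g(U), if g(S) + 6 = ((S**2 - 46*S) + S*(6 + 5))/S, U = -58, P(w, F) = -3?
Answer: 1/33 ≈ 0.030303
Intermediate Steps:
g(S) = -6 + (S**2 - 35*S)/S (g(S) = -6 + ((S**2 - 46*S) + S*(6 + 5))/S = -6 + ((S**2 - 46*S) + S*11)/S = -6 + ((S**2 - 46*S) + 11*S)/S = -6 + (S**2 - 35*S)/S)
P(-49, 51)/g(U) = -3/(-41 - 58) = -3/(-99) = -3*(-1/99) = 1/33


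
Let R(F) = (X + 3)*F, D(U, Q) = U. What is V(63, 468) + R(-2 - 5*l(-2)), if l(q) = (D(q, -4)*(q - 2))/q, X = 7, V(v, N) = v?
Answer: 243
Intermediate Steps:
l(q) = -2 + q (l(q) = (q*(q - 2))/q = (q*(-2 + q))/q = -2 + q)
R(F) = 10*F (R(F) = (7 + 3)*F = 10*F)
V(63, 468) + R(-2 - 5*l(-2)) = 63 + 10*(-2 - 5*(-2 - 2)) = 63 + 10*(-2 - 5*(-4)) = 63 + 10*(-2 + 20) = 63 + 10*18 = 63 + 180 = 243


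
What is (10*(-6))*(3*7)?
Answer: -1260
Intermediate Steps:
(10*(-6))*(3*7) = -60*21 = -1260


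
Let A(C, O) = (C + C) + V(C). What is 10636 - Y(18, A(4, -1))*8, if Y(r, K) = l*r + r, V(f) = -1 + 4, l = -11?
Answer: 12076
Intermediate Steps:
V(f) = 3
A(C, O) = 3 + 2*C (A(C, O) = (C + C) + 3 = 2*C + 3 = 3 + 2*C)
Y(r, K) = -10*r (Y(r, K) = -11*r + r = -10*r)
10636 - Y(18, A(4, -1))*8 = 10636 - (-10*18)*8 = 10636 - (-180)*8 = 10636 - 1*(-1440) = 10636 + 1440 = 12076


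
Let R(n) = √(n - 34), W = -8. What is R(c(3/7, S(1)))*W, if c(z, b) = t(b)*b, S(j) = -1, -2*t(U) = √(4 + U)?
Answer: -4*I*√(136 - 2*√3) ≈ -46.05*I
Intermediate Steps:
t(U) = -√(4 + U)/2
c(z, b) = -b*√(4 + b)/2 (c(z, b) = (-√(4 + b)/2)*b = -b*√(4 + b)/2)
R(n) = √(-34 + n)
R(c(3/7, S(1)))*W = √(-34 - ½*(-1)*√(4 - 1))*(-8) = √(-34 - ½*(-1)*√3)*(-8) = √(-34 + √3/2)*(-8) = -8*√(-34 + √3/2)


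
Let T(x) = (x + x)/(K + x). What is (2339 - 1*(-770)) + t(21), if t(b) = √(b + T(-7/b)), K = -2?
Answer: 3109 + √1043/7 ≈ 3113.6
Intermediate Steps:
T(x) = 2*x/(-2 + x) (T(x) = (x + x)/(-2 + x) = (2*x)/(-2 + x) = 2*x/(-2 + x))
t(b) = √(b - 14/(b*(-2 - 7/b))) (t(b) = √(b + 2*(-7/b)/(-2 - 7/b)) = √(b - 14/(b*(-2 - 7/b))))
(2339 - 1*(-770)) + t(21) = (2339 - 1*(-770)) + √((14 + 21*(7 + 2*21))/(7 + 2*21)) = (2339 + 770) + √((14 + 21*(7 + 42))/(7 + 42)) = 3109 + √((14 + 21*49)/49) = 3109 + √((14 + 1029)/49) = 3109 + √((1/49)*1043) = 3109 + √(149/7) = 3109 + √1043/7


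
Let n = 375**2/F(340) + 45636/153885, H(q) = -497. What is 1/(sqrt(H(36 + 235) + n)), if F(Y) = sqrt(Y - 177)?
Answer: sqrt(25083255)/(3*sqrt(-1384326563 + 2404453125*sqrt(163))) ≈ 0.0097507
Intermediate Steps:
F(Y) = sqrt(-177 + Y)
n = 15212/51295 + 140625*sqrt(163)/163 (n = 375**2/(sqrt(-177 + 340)) + 45636/153885 = 140625/(sqrt(163)) + 45636*(1/153885) = 140625*(sqrt(163)/163) + 15212/51295 = 140625*sqrt(163)/163 + 15212/51295 = 15212/51295 + 140625*sqrt(163)/163 ≈ 11015.)
1/(sqrt(H(36 + 235) + n)) = 1/(sqrt(-497 + (15212/51295 + 140625*sqrt(163)/163))) = 1/(sqrt(-25478403/51295 + 140625*sqrt(163)/163)) = 1/sqrt(-25478403/51295 + 140625*sqrt(163)/163)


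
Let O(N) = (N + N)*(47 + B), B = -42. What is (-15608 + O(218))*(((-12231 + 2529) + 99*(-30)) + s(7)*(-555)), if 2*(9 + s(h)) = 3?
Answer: 114265566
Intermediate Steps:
s(h) = -15/2 (s(h) = -9 + (½)*3 = -9 + 3/2 = -15/2)
O(N) = 10*N (O(N) = (N + N)*(47 - 42) = (2*N)*5 = 10*N)
(-15608 + O(218))*(((-12231 + 2529) + 99*(-30)) + s(7)*(-555)) = (-15608 + 10*218)*(((-12231 + 2529) + 99*(-30)) - 15/2*(-555)) = (-15608 + 2180)*((-9702 - 2970) + 8325/2) = -13428*(-12672 + 8325/2) = -13428*(-17019/2) = 114265566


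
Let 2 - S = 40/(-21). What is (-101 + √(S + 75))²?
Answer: (2121 - √34797)²/441 ≈ 8485.6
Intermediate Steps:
S = 82/21 (S = 2 - 40/(-21) = 2 - 40*(-1)/21 = 2 - 1*(-40/21) = 2 + 40/21 = 82/21 ≈ 3.9048)
(-101 + √(S + 75))² = (-101 + √(82/21 + 75))² = (-101 + √(1657/21))² = (-101 + √34797/21)²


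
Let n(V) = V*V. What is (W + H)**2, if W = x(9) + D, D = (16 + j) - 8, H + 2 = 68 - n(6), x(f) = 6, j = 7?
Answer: 2601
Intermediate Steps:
n(V) = V**2
H = 30 (H = -2 + (68 - 1*6**2) = -2 + (68 - 1*36) = -2 + (68 - 36) = -2 + 32 = 30)
D = 15 (D = (16 + 7) - 8 = 23 - 8 = 15)
W = 21 (W = 6 + 15 = 21)
(W + H)**2 = (21 + 30)**2 = 51**2 = 2601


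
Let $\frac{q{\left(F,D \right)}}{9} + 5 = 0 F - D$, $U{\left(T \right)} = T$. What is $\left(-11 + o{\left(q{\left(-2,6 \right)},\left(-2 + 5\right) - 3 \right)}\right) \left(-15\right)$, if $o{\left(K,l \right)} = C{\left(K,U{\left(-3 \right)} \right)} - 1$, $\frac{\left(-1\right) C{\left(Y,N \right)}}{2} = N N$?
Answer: $450$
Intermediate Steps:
$q{\left(F,D \right)} = -45 - 9 D$ ($q{\left(F,D \right)} = -45 + 9 \left(0 F - D\right) = -45 + 9 \left(0 - D\right) = -45 + 9 \left(- D\right) = -45 - 9 D$)
$C{\left(Y,N \right)} = - 2 N^{2}$ ($C{\left(Y,N \right)} = - 2 N N = - 2 N^{2}$)
$o{\left(K,l \right)} = -19$ ($o{\left(K,l \right)} = - 2 \left(-3\right)^{2} - 1 = \left(-2\right) 9 - 1 = -18 - 1 = -19$)
$\left(-11 + o{\left(q{\left(-2,6 \right)},\left(-2 + 5\right) - 3 \right)}\right) \left(-15\right) = \left(-11 - 19\right) \left(-15\right) = \left(-30\right) \left(-15\right) = 450$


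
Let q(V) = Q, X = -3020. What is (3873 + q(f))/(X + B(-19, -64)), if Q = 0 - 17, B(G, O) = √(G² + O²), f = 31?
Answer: -11645120/9115943 - 3856*√4457/9115943 ≈ -1.3057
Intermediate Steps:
Q = -17
q(V) = -17
(3873 + q(f))/(X + B(-19, -64)) = (3873 - 17)/(-3020 + √((-19)² + (-64)²)) = 3856/(-3020 + √(361 + 4096)) = 3856/(-3020 + √4457)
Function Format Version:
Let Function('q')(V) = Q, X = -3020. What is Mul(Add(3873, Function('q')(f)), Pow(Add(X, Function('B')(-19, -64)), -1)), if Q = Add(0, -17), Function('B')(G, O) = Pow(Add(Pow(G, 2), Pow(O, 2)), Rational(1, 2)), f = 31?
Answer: Add(Rational(-11645120, 9115943), Mul(Rational(-3856, 9115943), Pow(4457, Rational(1, 2)))) ≈ -1.3057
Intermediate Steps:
Q = -17
Function('q')(V) = -17
Mul(Add(3873, Function('q')(f)), Pow(Add(X, Function('B')(-19, -64)), -1)) = Mul(Add(3873, -17), Pow(Add(-3020, Pow(Add(Pow(-19, 2), Pow(-64, 2)), Rational(1, 2))), -1)) = Mul(3856, Pow(Add(-3020, Pow(Add(361, 4096), Rational(1, 2))), -1)) = Mul(3856, Pow(Add(-3020, Pow(4457, Rational(1, 2))), -1))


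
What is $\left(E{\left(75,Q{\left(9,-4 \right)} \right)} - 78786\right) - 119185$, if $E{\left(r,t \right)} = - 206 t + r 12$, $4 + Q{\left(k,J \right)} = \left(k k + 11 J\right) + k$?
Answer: $-205723$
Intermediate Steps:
$Q{\left(k,J \right)} = -4 + k + k^{2} + 11 J$ ($Q{\left(k,J \right)} = -4 + \left(\left(k k + 11 J\right) + k\right) = -4 + \left(\left(k^{2} + 11 J\right) + k\right) = -4 + \left(k + k^{2} + 11 J\right) = -4 + k + k^{2} + 11 J$)
$E{\left(r,t \right)} = - 206 t + 12 r$
$\left(E{\left(75,Q{\left(9,-4 \right)} \right)} - 78786\right) - 119185 = \left(\left(- 206 \left(-4 + 9 + 9^{2} + 11 \left(-4\right)\right) + 12 \cdot 75\right) - 78786\right) - 119185 = \left(\left(- 206 \left(-4 + 9 + 81 - 44\right) + 900\right) - 78786\right) - 119185 = \left(\left(\left(-206\right) 42 + 900\right) - 78786\right) - 119185 = \left(\left(-8652 + 900\right) - 78786\right) - 119185 = \left(-7752 - 78786\right) - 119185 = -86538 - 119185 = -205723$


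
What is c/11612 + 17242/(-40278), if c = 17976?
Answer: 65477903/58463517 ≈ 1.1200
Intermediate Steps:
c/11612 + 17242/(-40278) = 17976/11612 + 17242/(-40278) = 17976*(1/11612) + 17242*(-1/40278) = 4494/2903 - 8621/20139 = 65477903/58463517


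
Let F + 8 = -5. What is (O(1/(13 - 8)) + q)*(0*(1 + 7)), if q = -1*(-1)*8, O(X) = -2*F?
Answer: 0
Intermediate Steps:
F = -13 (F = -8 - 5 = -13)
O(X) = 26 (O(X) = -2*(-13) = 26)
q = 8 (q = 1*8 = 8)
(O(1/(13 - 8)) + q)*(0*(1 + 7)) = (26 + 8)*(0*(1 + 7)) = 34*(0*8) = 34*0 = 0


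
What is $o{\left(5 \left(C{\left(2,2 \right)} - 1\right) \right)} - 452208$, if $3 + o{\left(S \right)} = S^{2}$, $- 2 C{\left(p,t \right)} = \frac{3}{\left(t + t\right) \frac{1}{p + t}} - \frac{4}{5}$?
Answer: $- \frac{1808403}{4} \approx -4.521 \cdot 10^{5}$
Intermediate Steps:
$C{\left(p,t \right)} = \frac{2}{5} - \frac{3 \left(p + t\right)}{4 t}$ ($C{\left(p,t \right)} = - \frac{\frac{3}{\left(t + t\right) \frac{1}{p + t}} - \frac{4}{5}}{2} = - \frac{\frac{3}{2 t \frac{1}{p + t}} - \frac{4}{5}}{2} = - \frac{3 \frac{p + t}{2 t} - \frac{4}{5}}{2} = - \frac{\frac{3 \left(p + t\right)}{2 t} - \frac{4}{5}}{2} = - \frac{- \frac{4}{5} + \frac{3 \left(p + t\right)}{2 t}}{2} = \frac{2}{5} - \frac{3 \left(p + t\right)}{4 t}$)
$o{\left(S \right)} = -3 + S^{2}$
$o{\left(5 \left(C{\left(2,2 \right)} - 1\right) \right)} - 452208 = \left(-3 + \left(5 \left(\frac{\left(-15\right) 2 - 14}{20 \cdot 2} - 1\right)\right)^{2}\right) - 452208 = \left(-3 + \left(5 \left(\frac{1}{20} \cdot \frac{1}{2} \left(-30 - 14\right) - 1\right)\right)^{2}\right) - 452208 = \left(-3 + \left(5 \left(\frac{1}{20} \cdot \frac{1}{2} \left(-44\right) - 1\right)\right)^{2}\right) - 452208 = \left(-3 + \left(5 \left(- \frac{11}{10} - 1\right)\right)^{2}\right) - 452208 = \left(-3 + \left(5 \left(- \frac{21}{10}\right)\right)^{2}\right) - 452208 = \left(-3 + \left(- \frac{21}{2}\right)^{2}\right) - 452208 = \left(-3 + \frac{441}{4}\right) - 452208 = \frac{429}{4} - 452208 = - \frac{1808403}{4}$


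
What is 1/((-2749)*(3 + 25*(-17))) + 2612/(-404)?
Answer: -757530833/117167878 ≈ -6.4653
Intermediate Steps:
1/((-2749)*(3 + 25*(-17))) + 2612/(-404) = -1/(2749*(3 - 425)) + 2612*(-1/404) = -1/2749/(-422) - 653/101 = -1/2749*(-1/422) - 653/101 = 1/1160078 - 653/101 = -757530833/117167878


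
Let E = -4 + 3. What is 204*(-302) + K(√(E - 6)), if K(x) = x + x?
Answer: -61608 + 2*I*√7 ≈ -61608.0 + 5.2915*I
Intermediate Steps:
E = -1
K(x) = 2*x
204*(-302) + K(√(E - 6)) = 204*(-302) + 2*√(-1 - 6) = -61608 + 2*√(-7) = -61608 + 2*(I*√7) = -61608 + 2*I*√7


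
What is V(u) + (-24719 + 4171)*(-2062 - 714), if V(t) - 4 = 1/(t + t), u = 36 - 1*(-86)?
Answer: 13918065489/244 ≈ 5.7041e+7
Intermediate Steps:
u = 122 (u = 36 + 86 = 122)
V(t) = 4 + 1/(2*t) (V(t) = 4 + 1/(t + t) = 4 + 1/(2*t))
V(u) + (-24719 + 4171)*(-2062 - 714) = (4 + (1/2)/122) + (-24719 + 4171)*(-2062 - 714) = (4 + (1/2)*(1/122)) - 20548*(-2776) = (4 + 1/244) + 57041248 = 977/244 + 57041248 = 13918065489/244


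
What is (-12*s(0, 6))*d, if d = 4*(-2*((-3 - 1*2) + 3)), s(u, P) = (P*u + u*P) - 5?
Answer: 960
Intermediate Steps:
s(u, P) = -5 + 2*P*u (s(u, P) = (P*u + P*u) - 5 = 2*P*u - 5 = -5 + 2*P*u)
d = 16 (d = 4*(-2*((-3 - 2) + 3)) = 4*(-2*(-5 + 3)) = 4*(-2*(-2)) = 4*4 = 16)
(-12*s(0, 6))*d = -12*(-5 + 2*6*0)*16 = -12*(-5 + 0)*16 = -12*(-5)*16 = 60*16 = 960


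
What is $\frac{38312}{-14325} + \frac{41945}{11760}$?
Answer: $\frac{3340289}{3743600} \approx 0.89227$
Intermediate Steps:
$\frac{38312}{-14325} + \frac{41945}{11760} = 38312 \left(- \frac{1}{14325}\right) + 41945 \cdot \frac{1}{11760} = - \frac{38312}{14325} + \frac{8389}{2352} = \frac{3340289}{3743600}$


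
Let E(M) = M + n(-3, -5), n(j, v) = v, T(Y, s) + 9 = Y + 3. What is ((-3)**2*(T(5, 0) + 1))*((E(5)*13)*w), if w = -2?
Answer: 0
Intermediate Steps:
T(Y, s) = -6 + Y (T(Y, s) = -9 + (Y + 3) = -9 + (3 + Y) = -6 + Y)
E(M) = -5 + M (E(M) = M - 5 = -5 + M)
((-3)**2*(T(5, 0) + 1))*((E(5)*13)*w) = ((-3)**2*((-6 + 5) + 1))*(((-5 + 5)*13)*(-2)) = (9*(-1 + 1))*((0*13)*(-2)) = (9*0)*(0*(-2)) = 0*0 = 0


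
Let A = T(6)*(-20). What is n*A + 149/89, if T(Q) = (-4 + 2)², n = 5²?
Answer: -177851/89 ≈ -1998.3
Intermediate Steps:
n = 25
T(Q) = 4 (T(Q) = (-2)² = 4)
A = -80 (A = 4*(-20) = -80)
n*A + 149/89 = 25*(-80) + 149/89 = -2000 + 149*(1/89) = -2000 + 149/89 = -177851/89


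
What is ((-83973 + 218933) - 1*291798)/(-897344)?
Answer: 78419/448672 ≈ 0.17478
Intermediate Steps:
((-83973 + 218933) - 1*291798)/(-897344) = (134960 - 291798)*(-1/897344) = -156838*(-1/897344) = 78419/448672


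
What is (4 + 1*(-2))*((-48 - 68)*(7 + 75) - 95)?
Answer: -19214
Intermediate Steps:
(4 + 1*(-2))*((-48 - 68)*(7 + 75) - 95) = (4 - 2)*(-116*82 - 95) = 2*(-9512 - 95) = 2*(-9607) = -19214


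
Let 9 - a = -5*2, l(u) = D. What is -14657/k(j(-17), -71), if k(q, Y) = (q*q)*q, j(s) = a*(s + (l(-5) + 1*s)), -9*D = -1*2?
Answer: 10684953/192699928576 ≈ 5.5449e-5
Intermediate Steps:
D = 2/9 (D = -(-1)*2/9 = -1/9*(-2) = 2/9 ≈ 0.22222)
l(u) = 2/9
a = 19 (a = 9 - (-5)*2 = 9 - 1*(-10) = 9 + 10 = 19)
j(s) = 38/9 + 38*s (j(s) = 19*(s + (2/9 + 1*s)) = 19*(s + (2/9 + s)) = 19*(2/9 + 2*s) = 38/9 + 38*s)
k(q, Y) = q**3 (k(q, Y) = q**2*q = q**3)
-14657/k(j(-17), -71) = -14657/(38/9 + 38*(-17))**3 = -14657/(38/9 - 646)**3 = -14657/((-5776/9)**3) = -14657/(-192699928576/729) = -14657*(-729/192699928576) = 10684953/192699928576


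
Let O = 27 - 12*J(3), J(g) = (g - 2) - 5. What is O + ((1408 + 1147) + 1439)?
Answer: 4069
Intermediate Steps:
J(g) = -7 + g (J(g) = (-2 + g) - 5 = -7 + g)
O = 75 (O = 27 - 12*(-7 + 3) = 27 - 12*(-4) = 27 + 48 = 75)
O + ((1408 + 1147) + 1439) = 75 + ((1408 + 1147) + 1439) = 75 + (2555 + 1439) = 75 + 3994 = 4069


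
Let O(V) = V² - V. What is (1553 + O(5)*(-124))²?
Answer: 859329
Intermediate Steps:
(1553 + O(5)*(-124))² = (1553 + (5*(-1 + 5))*(-124))² = (1553 + (5*4)*(-124))² = (1553 + 20*(-124))² = (1553 - 2480)² = (-927)² = 859329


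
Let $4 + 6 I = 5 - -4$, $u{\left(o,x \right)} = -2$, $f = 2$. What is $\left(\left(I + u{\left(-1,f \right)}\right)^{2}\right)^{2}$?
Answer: $\frac{2401}{1296} \approx 1.8526$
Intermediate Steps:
$I = \frac{5}{6}$ ($I = - \frac{2}{3} + \frac{5 - -4}{6} = - \frac{2}{3} + \frac{5 + 4}{6} = - \frac{2}{3} + \frac{1}{6} \cdot 9 = - \frac{2}{3} + \frac{3}{2} = \frac{5}{6} \approx 0.83333$)
$\left(\left(I + u{\left(-1,f \right)}\right)^{2}\right)^{2} = \left(\left(\frac{5}{6} - 2\right)^{2}\right)^{2} = \left(\left(- \frac{7}{6}\right)^{2}\right)^{2} = \left(\frac{49}{36}\right)^{2} = \frac{2401}{1296}$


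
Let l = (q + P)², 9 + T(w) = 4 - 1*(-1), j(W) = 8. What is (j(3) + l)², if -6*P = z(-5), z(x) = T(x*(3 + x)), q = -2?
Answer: 7744/81 ≈ 95.605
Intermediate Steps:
T(w) = -4 (T(w) = -9 + (4 - 1*(-1)) = -9 + (4 + 1) = -9 + 5 = -4)
z(x) = -4
P = ⅔ (P = -⅙*(-4) = ⅔ ≈ 0.66667)
l = 16/9 (l = (-2 + ⅔)² = (-4/3)² = 16/9 ≈ 1.7778)
(j(3) + l)² = (8 + 16/9)² = (88/9)² = 7744/81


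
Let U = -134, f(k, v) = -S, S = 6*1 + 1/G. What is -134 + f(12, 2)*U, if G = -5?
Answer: 3216/5 ≈ 643.20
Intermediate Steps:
S = 29/5 (S = 6*1 + 1/(-5) = 6 - ⅕ = 29/5 ≈ 5.8000)
f(k, v) = -29/5 (f(k, v) = -1*29/5 = -29/5)
-134 + f(12, 2)*U = -134 - 29/5*(-134) = -134 + 3886/5 = 3216/5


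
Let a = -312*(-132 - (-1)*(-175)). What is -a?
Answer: -95784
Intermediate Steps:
a = 95784 (a = -312*(-132 - 1*175) = -312*(-132 - 175) = -312*(-307) = 95784)
-a = -1*95784 = -95784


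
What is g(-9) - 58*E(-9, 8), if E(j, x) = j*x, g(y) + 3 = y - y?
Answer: 4173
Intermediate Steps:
g(y) = -3 (g(y) = -3 + (y - y) = -3 + 0 = -3)
g(-9) - 58*E(-9, 8) = -3 - (-522)*8 = -3 - 58*(-72) = -3 + 4176 = 4173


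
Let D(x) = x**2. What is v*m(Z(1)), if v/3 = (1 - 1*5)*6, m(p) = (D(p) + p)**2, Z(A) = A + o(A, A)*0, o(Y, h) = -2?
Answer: -288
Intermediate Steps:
Z(A) = A (Z(A) = A - 2*0 = A + 0 = A)
m(p) = (p + p**2)**2 (m(p) = (p**2 + p)**2 = (p + p**2)**2)
v = -72 (v = 3*((1 - 1*5)*6) = 3*((1 - 5)*6) = 3*(-4*6) = 3*(-24) = -72)
v*m(Z(1)) = -72*1**2*(1 + 1)**2 = -72*2**2 = -72*4 = -288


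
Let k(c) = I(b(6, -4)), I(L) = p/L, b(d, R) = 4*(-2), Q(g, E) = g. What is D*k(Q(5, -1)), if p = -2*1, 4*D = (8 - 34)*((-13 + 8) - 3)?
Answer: 13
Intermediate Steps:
D = 52 (D = ((8 - 34)*((-13 + 8) - 3))/4 = (-26*(-5 - 3))/4 = (-26*(-8))/4 = (1/4)*208 = 52)
p = -2
b(d, R) = -8
I(L) = -2/L
k(c) = 1/4 (k(c) = -2/(-8) = -2*(-1/8) = 1/4)
D*k(Q(5, -1)) = 52*(1/4) = 13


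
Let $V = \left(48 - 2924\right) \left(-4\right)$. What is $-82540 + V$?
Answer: $-71036$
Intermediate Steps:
$V = 11504$ ($V = \left(48 - 2924\right) \left(-4\right) = \left(-2876\right) \left(-4\right) = 11504$)
$-82540 + V = -82540 + 11504 = -71036$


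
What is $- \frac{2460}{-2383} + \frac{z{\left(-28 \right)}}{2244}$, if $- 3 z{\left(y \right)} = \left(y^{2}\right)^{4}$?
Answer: $- \frac{225075536368492}{4010589} \approx -5.612 \cdot 10^{7}$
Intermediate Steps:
$z{\left(y \right)} = - \frac{y^{8}}{3}$ ($z{\left(y \right)} = - \frac{\left(y^{2}\right)^{4}}{3} = - \frac{y^{8}}{3}$)
$- \frac{2460}{-2383} + \frac{z{\left(-28 \right)}}{2244} = - \frac{2460}{-2383} + \frac{\left(- \frac{1}{3}\right) \left(-28\right)^{8}}{2244} = \left(-2460\right) \left(- \frac{1}{2383}\right) + \left(- \frac{1}{3}\right) 377801998336 \cdot \frac{1}{2244} = \frac{2460}{2383} - \frac{94450499584}{1683} = - \frac{225075536368492}{4010589}$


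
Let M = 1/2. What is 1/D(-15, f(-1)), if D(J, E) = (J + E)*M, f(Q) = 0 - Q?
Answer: -1/7 ≈ -0.14286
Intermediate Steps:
M = 1/2 ≈ 0.50000
f(Q) = -Q
D(J, E) = E/2 + J/2 (D(J, E) = (J + E)*(1/2) = (E + J)*(1/2) = E/2 + J/2)
1/D(-15, f(-1)) = 1/((-1*(-1))/2 + (1/2)*(-15)) = 1/((1/2)*1 - 15/2) = 1/(1/2 - 15/2) = 1/(-7) = -1/7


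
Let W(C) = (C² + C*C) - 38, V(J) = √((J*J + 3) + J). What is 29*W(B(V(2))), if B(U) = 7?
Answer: 1740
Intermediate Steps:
V(J) = √(3 + J + J²) (V(J) = √((J² + 3) + J) = √((3 + J²) + J) = √(3 + J + J²))
W(C) = -38 + 2*C² (W(C) = (C² + C²) - 38 = 2*C² - 38 = -38 + 2*C²)
29*W(B(V(2))) = 29*(-38 + 2*7²) = 29*(-38 + 2*49) = 29*(-38 + 98) = 29*60 = 1740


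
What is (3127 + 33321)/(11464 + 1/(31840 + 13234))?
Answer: 1642857152/516728337 ≈ 3.1793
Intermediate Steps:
(3127 + 33321)/(11464 + 1/(31840 + 13234)) = 36448/(11464 + 1/45074) = 36448/(516728337/45074) = 36448*(45074/516728337) = 1642857152/516728337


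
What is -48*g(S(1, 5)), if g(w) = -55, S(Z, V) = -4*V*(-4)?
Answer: 2640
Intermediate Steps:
S(Z, V) = 16*V
-48*g(S(1, 5)) = -48*(-55) = 2640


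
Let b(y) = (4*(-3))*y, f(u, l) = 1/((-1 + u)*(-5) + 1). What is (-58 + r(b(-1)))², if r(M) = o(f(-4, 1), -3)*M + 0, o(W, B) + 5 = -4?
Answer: 27556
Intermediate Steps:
f(u, l) = 1/(6 - 5*u) (f(u, l) = 1/((5 - 5*u) + 1) = 1/(6 - 5*u))
o(W, B) = -9 (o(W, B) = -5 - 4 = -9)
b(y) = -12*y
r(M) = -9*M (r(M) = -9*M + 0 = -9*M)
(-58 + r(b(-1)))² = (-58 - (-108)*(-1))² = (-58 - 9*12)² = (-58 - 108)² = (-166)² = 27556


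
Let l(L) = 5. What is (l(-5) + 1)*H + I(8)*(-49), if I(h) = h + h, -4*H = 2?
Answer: -787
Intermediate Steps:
H = -½ (H = -¼*2 = -½ ≈ -0.50000)
I(h) = 2*h
(l(-5) + 1)*H + I(8)*(-49) = (5 + 1)*(-½) + (2*8)*(-49) = 6*(-½) + 16*(-49) = -3 - 784 = -787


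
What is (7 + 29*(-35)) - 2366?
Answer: -3374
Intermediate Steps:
(7 + 29*(-35)) - 2366 = (7 - 1015) - 2366 = -1008 - 2366 = -3374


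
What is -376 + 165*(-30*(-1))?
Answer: 4574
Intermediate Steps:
-376 + 165*(-30*(-1)) = -376 + 165*30 = -376 + 4950 = 4574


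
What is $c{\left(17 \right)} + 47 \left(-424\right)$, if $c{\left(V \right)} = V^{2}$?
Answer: $-19639$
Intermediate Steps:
$c{\left(17 \right)} + 47 \left(-424\right) = 17^{2} + 47 \left(-424\right) = 289 - 19928 = -19639$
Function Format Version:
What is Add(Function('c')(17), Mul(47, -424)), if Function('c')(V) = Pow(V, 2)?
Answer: -19639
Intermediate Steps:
Add(Function('c')(17), Mul(47, -424)) = Add(Pow(17, 2), Mul(47, -424)) = Add(289, -19928) = -19639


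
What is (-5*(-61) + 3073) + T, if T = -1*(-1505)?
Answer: 4883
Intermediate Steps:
T = 1505
(-5*(-61) + 3073) + T = (-5*(-61) + 3073) + 1505 = (305 + 3073) + 1505 = 3378 + 1505 = 4883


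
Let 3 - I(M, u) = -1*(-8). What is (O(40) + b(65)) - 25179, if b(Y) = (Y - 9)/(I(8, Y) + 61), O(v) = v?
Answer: -25138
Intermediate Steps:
I(M, u) = -5 (I(M, u) = 3 - (-1)*(-8) = 3 - 1*8 = 3 - 8 = -5)
b(Y) = -9/56 + Y/56 (b(Y) = (Y - 9)/(-5 + 61) = (-9 + Y)/56 = (-9 + Y)*(1/56) = -9/56 + Y/56)
(O(40) + b(65)) - 25179 = (40 + (-9/56 + (1/56)*65)) - 25179 = (40 + (-9/56 + 65/56)) - 25179 = (40 + 1) - 25179 = 41 - 25179 = -25138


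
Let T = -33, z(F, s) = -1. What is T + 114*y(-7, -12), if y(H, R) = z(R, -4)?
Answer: -147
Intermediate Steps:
y(H, R) = -1
T + 114*y(-7, -12) = -33 + 114*(-1) = -33 - 114 = -147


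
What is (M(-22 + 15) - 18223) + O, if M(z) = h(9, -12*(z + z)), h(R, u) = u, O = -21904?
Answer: -39959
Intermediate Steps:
M(z) = -24*z (M(z) = -12*(z + z) = -24*z)
(M(-22 + 15) - 18223) + O = (-24*(-22 + 15) - 18223) - 21904 = (-24*(-7) - 18223) - 21904 = (168 - 18223) - 21904 = -18055 - 21904 = -39959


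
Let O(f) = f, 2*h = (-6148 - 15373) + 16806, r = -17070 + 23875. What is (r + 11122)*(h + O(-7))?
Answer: -84776783/2 ≈ -4.2388e+7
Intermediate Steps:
r = 6805
h = -4715/2 (h = ((-6148 - 15373) + 16806)/2 = (-21521 + 16806)/2 = (1/2)*(-4715) = -4715/2 ≈ -2357.5)
(r + 11122)*(h + O(-7)) = (6805 + 11122)*(-4715/2 - 7) = 17927*(-4729/2) = -84776783/2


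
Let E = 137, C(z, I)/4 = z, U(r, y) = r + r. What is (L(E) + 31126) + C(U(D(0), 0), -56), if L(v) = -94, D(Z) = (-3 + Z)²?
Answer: 31104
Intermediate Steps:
U(r, y) = 2*r
C(z, I) = 4*z
(L(E) + 31126) + C(U(D(0), 0), -56) = (-94 + 31126) + 4*(2*(-3 + 0)²) = 31032 + 4*(2*(-3)²) = 31032 + 4*(2*9) = 31032 + 4*18 = 31032 + 72 = 31104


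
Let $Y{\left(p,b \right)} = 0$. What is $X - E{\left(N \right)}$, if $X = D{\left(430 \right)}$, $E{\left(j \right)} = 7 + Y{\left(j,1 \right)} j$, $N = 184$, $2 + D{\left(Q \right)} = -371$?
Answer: $-380$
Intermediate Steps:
$D{\left(Q \right)} = -373$ ($D{\left(Q \right)} = -2 - 371 = -373$)
$E{\left(j \right)} = 7$ ($E{\left(j \right)} = 7 + 0 j = 7 + 0 = 7$)
$X = -373$
$X - E{\left(N \right)} = -373 - 7 = -380$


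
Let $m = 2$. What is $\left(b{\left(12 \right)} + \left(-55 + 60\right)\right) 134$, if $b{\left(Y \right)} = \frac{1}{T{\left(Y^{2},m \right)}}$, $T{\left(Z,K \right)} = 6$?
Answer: $\frac{2077}{3} \approx 692.33$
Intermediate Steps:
$b{\left(Y \right)} = \frac{1}{6}$
$\left(b{\left(12 \right)} + \left(-55 + 60\right)\right) 134 = \left(\frac{1}{6} + \left(-55 + 60\right)\right) 134 = \left(\frac{1}{6} + 5\right) 134 = \frac{31}{6} \cdot 134 = \frac{2077}{3}$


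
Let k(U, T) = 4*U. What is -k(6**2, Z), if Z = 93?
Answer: -144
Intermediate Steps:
-k(6**2, Z) = -4*6**2 = -4*36 = -1*144 = -144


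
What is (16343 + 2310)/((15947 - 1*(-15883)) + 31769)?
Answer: 18653/63599 ≈ 0.29329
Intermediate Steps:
(16343 + 2310)/((15947 - 1*(-15883)) + 31769) = 18653/((15947 + 15883) + 31769) = 18653/(31830 + 31769) = 18653/63599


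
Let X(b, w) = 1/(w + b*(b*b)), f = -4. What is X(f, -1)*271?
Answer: -271/65 ≈ -4.1692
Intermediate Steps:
X(b, w) = 1/(w + b³) (X(b, w) = 1/(w + b*b²) = 1/(w + b³))
X(f, -1)*271 = 271/(-1 + (-4)³) = 271/(-1 - 64) = 271/(-65) = -1/65*271 = -271/65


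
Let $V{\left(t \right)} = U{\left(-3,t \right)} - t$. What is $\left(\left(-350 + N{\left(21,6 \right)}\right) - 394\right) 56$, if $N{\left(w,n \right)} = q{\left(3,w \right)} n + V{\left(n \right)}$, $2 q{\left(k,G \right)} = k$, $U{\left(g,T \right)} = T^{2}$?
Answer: $-39480$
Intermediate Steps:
$q{\left(k,G \right)} = \frac{k}{2}$
$V{\left(t \right)} = t^{2} - t$
$N{\left(w,n \right)} = \frac{3 n}{2} + n \left(-1 + n\right)$ ($N{\left(w,n \right)} = \frac{1}{2} \cdot 3 n + n \left(-1 + n\right) = \frac{3 n}{2} + n \left(-1 + n\right)$)
$\left(\left(-350 + N{\left(21,6 \right)}\right) - 394\right) 56 = \left(\left(-350 + 6 \left(\frac{1}{2} + 6\right)\right) - 394\right) 56 = \left(\left(-350 + 6 \cdot \frac{13}{2}\right) - 394\right) 56 = \left(\left(-350 + 39\right) - 394\right) 56 = \left(-311 - 394\right) 56 = \left(-705\right) 56 = -39480$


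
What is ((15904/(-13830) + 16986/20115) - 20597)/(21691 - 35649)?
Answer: 427291103/289558710 ≈ 1.4757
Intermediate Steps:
((15904/(-13830) + 16986/20115) - 20597)/(21691 - 35649) = ((15904*(-1/13830) + 16986*(1/20115)) - 20597)/(-13958) = ((-7952/6915 + 38/45) - 20597)*(-1/13958) = (-6338/20745 - 20597)*(-1/13958) = -427291103/20745*(-1/13958) = 427291103/289558710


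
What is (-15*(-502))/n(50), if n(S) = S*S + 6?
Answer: 3765/1253 ≈ 3.0048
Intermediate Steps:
n(S) = 6 + S² (n(S) = S² + 6 = 6 + S²)
(-15*(-502))/n(50) = (-15*(-502))/(6 + 50²) = 7530/(6 + 2500) = 7530/2506 = 7530*(1/2506) = 3765/1253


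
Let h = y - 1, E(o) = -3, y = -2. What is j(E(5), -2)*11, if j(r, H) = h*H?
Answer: 66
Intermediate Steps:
h = -3 (h = -2 - 1 = -3)
j(r, H) = -3*H
j(E(5), -2)*11 = -3*(-2)*11 = 6*11 = 66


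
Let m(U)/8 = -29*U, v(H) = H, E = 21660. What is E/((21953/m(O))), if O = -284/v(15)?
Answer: 3280768/757 ≈ 4333.9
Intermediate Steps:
O = -284/15 ≈ -18.933
m(U) = -232*U (m(U) = 8*(-29*U) = -232*U)
E/((21953/m(O))) = 21660/((21953/((-232*(-284/15))))) = 21660/((21953/(65888/15))) = 21660/((21953*(15/65888))) = 21660/(11355/2272) = 21660*(2272/11355) = 3280768/757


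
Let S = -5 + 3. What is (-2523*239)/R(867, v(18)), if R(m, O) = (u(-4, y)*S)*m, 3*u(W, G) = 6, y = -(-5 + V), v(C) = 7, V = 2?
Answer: 200999/1156 ≈ 173.87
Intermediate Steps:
y = 3 (y = -(-5 + 2) = -1*(-3) = 3)
u(W, G) = 2 (u(W, G) = (1/3)*6 = 2)
S = -2
R(m, O) = -4*m (R(m, O) = (2*(-2))*m = -4*m)
(-2523*239)/R(867, v(18)) = (-2523*239)/((-4*867)) = -602997/(-3468) = -602997*(-1/3468) = 200999/1156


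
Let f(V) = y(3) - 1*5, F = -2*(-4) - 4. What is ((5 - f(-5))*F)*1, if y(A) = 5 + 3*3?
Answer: -16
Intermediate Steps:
y(A) = 14 (y(A) = 5 + 9 = 14)
F = 4 (F = 8 - 4 = 4)
f(V) = 9 (f(V) = 14 - 1*5 = 14 - 5 = 9)
((5 - f(-5))*F)*1 = ((5 - 1*9)*4)*1 = ((5 - 9)*4)*1 = -4*4*1 = -16*1 = -16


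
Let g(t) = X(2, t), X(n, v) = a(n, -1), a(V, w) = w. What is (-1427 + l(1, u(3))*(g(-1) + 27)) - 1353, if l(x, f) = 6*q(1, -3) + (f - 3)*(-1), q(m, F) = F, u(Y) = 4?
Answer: -3274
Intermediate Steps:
X(n, v) = -1
g(t) = -1
l(x, f) = -15 - f (l(x, f) = 6*(-3) + (f - 3)*(-1) = -18 + (-3 + f)*(-1) = -18 + (3 - f) = -15 - f)
(-1427 + l(1, u(3))*(g(-1) + 27)) - 1353 = (-1427 + (-15 - 1*4)*(-1 + 27)) - 1353 = (-1427 + (-15 - 4)*26) - 1353 = (-1427 - 19*26) - 1353 = (-1427 - 494) - 1353 = -1921 - 1353 = -3274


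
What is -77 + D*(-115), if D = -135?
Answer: 15448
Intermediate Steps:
-77 + D*(-115) = -77 - 135*(-115) = -77 + 15525 = 15448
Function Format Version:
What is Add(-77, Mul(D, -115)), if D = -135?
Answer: 15448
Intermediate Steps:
Add(-77, Mul(D, -115)) = Add(-77, Mul(-135, -115)) = Add(-77, 15525) = 15448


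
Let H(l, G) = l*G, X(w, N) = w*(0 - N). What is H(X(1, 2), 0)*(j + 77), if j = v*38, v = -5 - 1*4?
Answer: 0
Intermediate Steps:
v = -9 (v = -5 - 4 = -9)
j = -342 (j = -9*38 = -342)
X(w, N) = -N*w (X(w, N) = w*(-N) = -N*w)
H(l, G) = G*l
H(X(1, 2), 0)*(j + 77) = (0*(-1*2*1))*(-342 + 77) = (0*(-2))*(-265) = 0*(-265) = 0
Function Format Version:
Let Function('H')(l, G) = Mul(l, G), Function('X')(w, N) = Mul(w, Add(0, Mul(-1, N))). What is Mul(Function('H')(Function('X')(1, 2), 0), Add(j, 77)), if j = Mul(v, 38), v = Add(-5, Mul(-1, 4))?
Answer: 0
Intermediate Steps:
v = -9 (v = Add(-5, -4) = -9)
j = -342 (j = Mul(-9, 38) = -342)
Function('X')(w, N) = Mul(-1, N, w) (Function('X')(w, N) = Mul(w, Mul(-1, N)) = Mul(-1, N, w))
Function('H')(l, G) = Mul(G, l)
Mul(Function('H')(Function('X')(1, 2), 0), Add(j, 77)) = Mul(Mul(0, Mul(-1, 2, 1)), Add(-342, 77)) = Mul(Mul(0, -2), -265) = Mul(0, -265) = 0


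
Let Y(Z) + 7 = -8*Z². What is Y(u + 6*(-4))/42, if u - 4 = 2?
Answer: -2599/42 ≈ -61.881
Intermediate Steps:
u = 6 (u = 4 + 2 = 6)
Y(Z) = -7 - 8*Z²
Y(u + 6*(-4))/42 = (-7 - 8*(6 + 6*(-4))²)/42 = (-7 - 8*(6 - 24)²)*(1/42) = (-7 - 8*(-18)²)*(1/42) = (-7 - 8*324)*(1/42) = (-7 - 2592)*(1/42) = -2599*1/42 = -2599/42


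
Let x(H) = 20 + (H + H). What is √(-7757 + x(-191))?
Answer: I*√8119 ≈ 90.105*I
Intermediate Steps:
x(H) = 20 + 2*H
√(-7757 + x(-191)) = √(-7757 + (20 + 2*(-191))) = √(-7757 + (20 - 382)) = √(-7757 - 362) = √(-8119) = I*√8119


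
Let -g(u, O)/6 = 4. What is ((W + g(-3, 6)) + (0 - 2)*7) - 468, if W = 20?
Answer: -486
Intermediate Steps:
g(u, O) = -24 (g(u, O) = -6*4 = -24)
((W + g(-3, 6)) + (0 - 2)*7) - 468 = ((20 - 24) + (0 - 2)*7) - 468 = (-4 - 2*7) - 468 = (-4 - 14) - 468 = -18 - 468 = -486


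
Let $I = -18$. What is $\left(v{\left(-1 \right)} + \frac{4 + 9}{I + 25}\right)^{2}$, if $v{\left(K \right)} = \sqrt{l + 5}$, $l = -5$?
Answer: $\frac{169}{49} \approx 3.449$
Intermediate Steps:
$v{\left(K \right)} = 0$ ($v{\left(K \right)} = \sqrt{-5 + 5} = \sqrt{0} = 0$)
$\left(v{\left(-1 \right)} + \frac{4 + 9}{I + 25}\right)^{2} = \left(0 + \frac{4 + 9}{-18 + 25}\right)^{2} = \left(0 + \frac{13}{7}\right)^{2} = \left(\frac{13}{7}\right)^{2} = \frac{169}{49}$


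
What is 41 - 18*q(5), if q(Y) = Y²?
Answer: -409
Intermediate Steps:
41 - 18*q(5) = 41 - 18*5² = 41 - 18*25 = 41 - 450 = -409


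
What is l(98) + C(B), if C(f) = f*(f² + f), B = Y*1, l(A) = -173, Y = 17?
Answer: 5029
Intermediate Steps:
B = 17 (B = 17*1 = 17)
C(f) = f*(f + f²)
l(98) + C(B) = -173 + 17²*(1 + 17) = -173 + 289*18 = -173 + 5202 = 5029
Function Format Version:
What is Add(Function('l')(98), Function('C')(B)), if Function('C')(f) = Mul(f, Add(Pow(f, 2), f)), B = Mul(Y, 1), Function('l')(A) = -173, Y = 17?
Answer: 5029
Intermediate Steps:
B = 17 (B = Mul(17, 1) = 17)
Function('C')(f) = Mul(f, Add(f, Pow(f, 2)))
Add(Function('l')(98), Function('C')(B)) = Add(-173, Mul(Pow(17, 2), Add(1, 17))) = Add(-173, Mul(289, 18)) = Add(-173, 5202) = 5029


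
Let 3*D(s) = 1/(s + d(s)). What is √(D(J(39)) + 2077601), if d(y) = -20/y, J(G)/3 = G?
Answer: 2*√97045553627063/13669 ≈ 1441.4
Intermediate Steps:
J(G) = 3*G
D(s) = 1/(3*(s - 20/s))
√(D(J(39)) + 2077601) = √((3*39)/(3*(-20 + (3*39)²)) + 2077601) = √((⅓)*117/(-20 + 117²) + 2077601) = √((⅓)*117/(-20 + 13689) + 2077601) = √((⅓)*117/13669 + 2077601) = √((⅓)*117*(1/13669) + 2077601) = √(39/13669 + 2077601) = √(28398728108/13669) = 2*√97045553627063/13669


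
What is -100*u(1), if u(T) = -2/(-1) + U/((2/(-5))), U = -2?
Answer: -700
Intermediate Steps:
u(T) = 7 (u(T) = -2/(-1) - 2/(2/(-5)) = -2*(-1) - 2/(2*(-⅕)) = 2 - 2/(-⅖) = 2 - 2*(-5/2) = 2 + 5 = 7)
-100*u(1) = -100*7 = -700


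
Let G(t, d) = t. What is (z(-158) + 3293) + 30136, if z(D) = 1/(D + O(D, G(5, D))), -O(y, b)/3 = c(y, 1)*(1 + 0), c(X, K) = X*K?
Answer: 10563565/316 ≈ 33429.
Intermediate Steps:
c(X, K) = K*X
O(y, b) = -3*y (O(y, b) = -3*1*y*(1 + 0) = -3*y)
z(D) = -1/(2*D) (z(D) = 1/(D - 3*D) = 1/(-2*D) = -1/(2*D))
(z(-158) + 3293) + 30136 = (-1/2/(-158) + 3293) + 30136 = (-1/2*(-1/158) + 3293) + 30136 = (1/316 + 3293) + 30136 = 1040589/316 + 30136 = 10563565/316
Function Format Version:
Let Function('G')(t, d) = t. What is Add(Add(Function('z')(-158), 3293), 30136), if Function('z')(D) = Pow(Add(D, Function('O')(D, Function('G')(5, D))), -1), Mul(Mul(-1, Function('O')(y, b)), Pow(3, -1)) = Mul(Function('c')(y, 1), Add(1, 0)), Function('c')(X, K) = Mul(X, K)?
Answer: Rational(10563565, 316) ≈ 33429.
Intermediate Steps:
Function('c')(X, K) = Mul(K, X)
Function('O')(y, b) = Mul(-3, y) (Function('O')(y, b) = Mul(-3, Mul(Mul(1, y), Add(1, 0))) = Mul(-3, Mul(y, 1)) = Mul(-3, y))
Function('z')(D) = Mul(Rational(-1, 2), Pow(D, -1)) (Function('z')(D) = Pow(Add(D, Mul(-3, D)), -1) = Pow(Mul(-2, D), -1) = Mul(Rational(-1, 2), Pow(D, -1)))
Add(Add(Function('z')(-158), 3293), 30136) = Add(Add(Mul(Rational(-1, 2), Pow(-158, -1)), 3293), 30136) = Add(Add(Mul(Rational(-1, 2), Rational(-1, 158)), 3293), 30136) = Add(Add(Rational(1, 316), 3293), 30136) = Add(Rational(1040589, 316), 30136) = Rational(10563565, 316)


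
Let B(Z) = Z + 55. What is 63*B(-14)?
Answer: 2583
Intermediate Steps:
B(Z) = 55 + Z
63*B(-14) = 63*(55 - 14) = 63*41 = 2583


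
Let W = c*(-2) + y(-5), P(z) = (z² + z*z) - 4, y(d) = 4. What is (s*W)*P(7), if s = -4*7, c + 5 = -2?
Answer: -47376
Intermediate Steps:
c = -7 (c = -5 - 2 = -7)
P(z) = -4 + 2*z² (P(z) = (z² + z²) - 4 = 2*z² - 4 = -4 + 2*z²)
s = -28
W = 18 (W = -7*(-2) + 4 = 14 + 4 = 18)
(s*W)*P(7) = (-28*18)*(-4 + 2*7²) = -504*(-4 + 2*49) = -504*(-4 + 98) = -504*94 = -47376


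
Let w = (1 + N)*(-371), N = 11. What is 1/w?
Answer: -1/4452 ≈ -0.00022462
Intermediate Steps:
w = -4452 (w = (1 + 11)*(-371) = 12*(-371) = -4452)
1/w = 1/(-4452) = -1/4452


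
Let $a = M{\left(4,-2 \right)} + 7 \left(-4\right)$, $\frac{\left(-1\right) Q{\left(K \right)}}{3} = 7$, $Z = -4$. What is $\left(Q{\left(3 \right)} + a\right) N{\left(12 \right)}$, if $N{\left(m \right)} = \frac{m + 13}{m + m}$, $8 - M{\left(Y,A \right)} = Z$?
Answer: $- \frac{925}{24} \approx -38.542$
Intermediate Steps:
$M{\left(Y,A \right)} = 12$ ($M{\left(Y,A \right)} = 8 - -4 = 8 + 4 = 12$)
$Q{\left(K \right)} = -21$ ($Q{\left(K \right)} = \left(-3\right) 7 = -21$)
$N{\left(m \right)} = \frac{13 + m}{2 m}$
$a = -16$ ($a = 12 + 7 \left(-4\right) = 12 - 28 = -16$)
$\left(Q{\left(3 \right)} + a\right) N{\left(12 \right)} = \left(-21 - 16\right) \frac{13 + 12}{2 \cdot 12} = - 37 \cdot \frac{1}{2} \cdot \frac{1}{12} \cdot 25 = \left(-37\right) \frac{25}{24} = - \frac{925}{24}$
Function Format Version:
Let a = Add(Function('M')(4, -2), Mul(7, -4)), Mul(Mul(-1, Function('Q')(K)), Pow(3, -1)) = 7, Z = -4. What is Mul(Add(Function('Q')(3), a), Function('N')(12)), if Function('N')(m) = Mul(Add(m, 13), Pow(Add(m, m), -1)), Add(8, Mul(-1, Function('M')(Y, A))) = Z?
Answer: Rational(-925, 24) ≈ -38.542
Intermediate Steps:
Function('M')(Y, A) = 12 (Function('M')(Y, A) = Add(8, Mul(-1, -4)) = Add(8, 4) = 12)
Function('Q')(K) = -21 (Function('Q')(K) = Mul(-3, 7) = -21)
Function('N')(m) = Mul(Rational(1, 2), Pow(m, -1), Add(13, m)) (Function('N')(m) = Mul(Add(13, m), Pow(Mul(2, m), -1)) = Mul(Add(13, m), Mul(Rational(1, 2), Pow(m, -1))) = Mul(Rational(1, 2), Pow(m, -1), Add(13, m)))
a = -16 (a = Add(12, Mul(7, -4)) = Add(12, -28) = -16)
Mul(Add(Function('Q')(3), a), Function('N')(12)) = Mul(Add(-21, -16), Mul(Rational(1, 2), Pow(12, -1), Add(13, 12))) = Mul(-37, Mul(Rational(1, 2), Rational(1, 12), 25)) = Mul(-37, Rational(25, 24)) = Rational(-925, 24)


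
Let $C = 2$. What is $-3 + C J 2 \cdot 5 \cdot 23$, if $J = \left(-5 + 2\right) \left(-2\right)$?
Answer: $2757$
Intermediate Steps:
$J = 6$ ($J = \left(-3\right) \left(-2\right) = 6$)
$-3 + C J 2 \cdot 5 \cdot 23 = -3 + 2 \cdot 6 \cdot 2 \cdot 5 \cdot 23 = -3 + 12 \cdot 2 \cdot 115 = -3 + 24 \cdot 115 = -3 + 2760 = 2757$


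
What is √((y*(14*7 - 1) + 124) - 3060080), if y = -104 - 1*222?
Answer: I*√3091578 ≈ 1758.3*I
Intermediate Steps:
y = -326 (y = -104 - 222 = -326)
√((y*(14*7 - 1) + 124) - 3060080) = √((-326*(14*7 - 1) + 124) - 3060080) = √((-326*(98 - 1) + 124) - 3060080) = √((-326*97 + 124) - 3060080) = √((-31622 + 124) - 3060080) = √(-31498 - 3060080) = √(-3091578) = I*√3091578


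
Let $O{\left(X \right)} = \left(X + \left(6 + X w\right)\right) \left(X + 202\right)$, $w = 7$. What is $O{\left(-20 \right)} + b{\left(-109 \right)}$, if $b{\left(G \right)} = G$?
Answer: $-28137$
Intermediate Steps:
$O{\left(X \right)} = \left(6 + 8 X\right) \left(202 + X\right)$ ($O{\left(X \right)} = \left(X + \left(6 + X 7\right)\right) \left(X + 202\right) = \left(X + \left(6 + 7 X\right)\right) \left(202 + X\right) = \left(6 + 8 X\right) \left(202 + X\right)$)
$O{\left(-20 \right)} + b{\left(-109 \right)} = \left(1212 + 8 \left(-20\right)^{2} + 1622 \left(-20\right)\right) - 109 = \left(1212 + 8 \cdot 400 - 32440\right) - 109 = \left(1212 + 3200 - 32440\right) - 109 = -28028 - 109 = -28137$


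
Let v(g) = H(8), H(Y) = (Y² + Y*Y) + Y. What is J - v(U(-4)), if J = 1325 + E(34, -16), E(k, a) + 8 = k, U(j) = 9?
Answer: 1215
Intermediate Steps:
H(Y) = Y + 2*Y² (H(Y) = (Y² + Y²) + Y = 2*Y² + Y = Y + 2*Y²)
E(k, a) = -8 + k
J = 1351 (J = 1325 + (-8 + 34) = 1325 + 26 = 1351)
v(g) = 136 (v(g) = 8*(1 + 2*8) = 8*(1 + 16) = 8*17 = 136)
J - v(U(-4)) = 1351 - 1*136 = 1351 - 136 = 1215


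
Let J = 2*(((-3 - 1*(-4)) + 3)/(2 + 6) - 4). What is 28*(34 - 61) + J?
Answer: -763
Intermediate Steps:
J = -7 (J = 2*(((-3 + 4) + 3)/8 - 4) = 2*((1 + 3)*(⅛) - 4) = 2*(4*(⅛) - 4) = 2*(½ - 4) = 2*(-7/2) = -7)
28*(34 - 61) + J = 28*(34 - 61) - 7 = 28*(-27) - 7 = -756 - 7 = -763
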